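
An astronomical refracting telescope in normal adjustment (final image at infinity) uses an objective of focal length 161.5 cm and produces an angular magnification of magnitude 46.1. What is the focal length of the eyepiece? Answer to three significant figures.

|M| = f_obj/f_eye, so f_eye = f_obj/|M| = 161.5/46.1 = 3.503 cm.

3.50 cm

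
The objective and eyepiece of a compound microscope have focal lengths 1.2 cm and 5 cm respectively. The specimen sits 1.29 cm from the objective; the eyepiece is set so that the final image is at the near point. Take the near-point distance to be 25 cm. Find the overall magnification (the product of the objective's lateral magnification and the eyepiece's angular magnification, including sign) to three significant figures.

Objective: 1/d_i = 1/f_obj - 1/d_o = 1/1.2 - 1/1.29 = 0.05814 cm^-1, so d_i = 17.200 cm.
m_obj = -d_i/d_o = -17.200/1.29 = -13.333.
Eyepiece angular magnification (image at near point): M_eye = 1 + D/f_e = 1 + 25/5 = 6.000.
Overall M = m_obj x M_eye = (-13.333)(6.000) = -80.00.

-80.0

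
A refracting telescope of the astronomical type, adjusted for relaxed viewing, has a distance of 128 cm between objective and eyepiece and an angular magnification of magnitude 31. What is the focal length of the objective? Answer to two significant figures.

120 cm

In normal adjustment the tube length equals f_obj + f_eye and |M| = f_obj/f_eye.
So f_obj = 31 f_eye and 31 f_eye + f_eye = 128 cm, giving f_eye = 128/32 = 4.000 cm and f_obj = 124.000 cm.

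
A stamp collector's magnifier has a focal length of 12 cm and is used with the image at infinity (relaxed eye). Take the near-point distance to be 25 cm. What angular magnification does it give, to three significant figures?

M = D/f = 25/12 = 2.083.

2.08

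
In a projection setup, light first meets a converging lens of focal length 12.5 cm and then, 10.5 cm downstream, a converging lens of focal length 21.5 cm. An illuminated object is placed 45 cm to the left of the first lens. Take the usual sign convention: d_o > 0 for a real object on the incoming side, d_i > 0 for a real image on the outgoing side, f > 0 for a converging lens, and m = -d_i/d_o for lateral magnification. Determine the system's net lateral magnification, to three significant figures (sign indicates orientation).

-0.292

Applying the thin-lens equation to the first lens, 1/12.5 = 1/45 + 1/d_i1, which gives d_i1 = 17.308 cm.
Its lateral magnification is m_1 = -d_i1/d_o1 = -(17.308)/45 = -0.3846.
Since 17.308 cm > 10.5 cm, the first image lies past the second lens and serves as a virtual object: d_o2 = L - d_i1 = -6.808 cm.
Applying the thin-lens equation again with f_2 = 21.5 cm and d_o2 = -6.808 cm gives d_i2 = 5.171 cm.
m_2 = -(5.171)/(-6.808) = 0.7595.
Total m = m_1 x m_2 = (-0.3846)(0.7595) = -0.2921.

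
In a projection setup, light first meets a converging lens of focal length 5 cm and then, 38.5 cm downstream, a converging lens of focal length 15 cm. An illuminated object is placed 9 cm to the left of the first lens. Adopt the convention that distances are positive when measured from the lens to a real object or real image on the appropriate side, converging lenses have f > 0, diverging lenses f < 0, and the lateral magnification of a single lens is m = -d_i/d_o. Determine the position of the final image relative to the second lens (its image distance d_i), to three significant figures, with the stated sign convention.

Lens 1: 1/d_i1 = 1/f_1 - 1/d_o1 = 1/5 - 1/9 = 0.08889 cm^-1, so d_i1 = 11.250 cm.
Object distance for lens 2: d_o2 = 38.5 - 11.250 = 27.250 cm.
Lens 2: 1/d_i2 = 1/f_2 - 1/d_o2 = 1/15 - 1/(27.250) = 0.02997 cm^-1, so d_i2 = 33.367 cm.

33.4 cm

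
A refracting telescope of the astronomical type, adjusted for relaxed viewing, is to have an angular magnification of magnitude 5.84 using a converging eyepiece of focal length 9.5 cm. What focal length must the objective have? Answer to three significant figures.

55.5 cm

|M| = f_obj/|f_eye|, so f_obj = |M| x |f_eye| = 5.84 x 9.5 = 55.480 cm.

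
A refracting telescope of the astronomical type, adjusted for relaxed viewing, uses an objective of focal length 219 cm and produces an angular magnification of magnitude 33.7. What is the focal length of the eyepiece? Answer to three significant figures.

|M| = f_obj/f_eye, so f_eye = f_obj/|M| = 219/33.7 = 6.499 cm.

6.50 cm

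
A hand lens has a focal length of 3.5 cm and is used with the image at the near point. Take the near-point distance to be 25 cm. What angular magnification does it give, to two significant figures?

M = 1 + D/f = 1 + 25/3.5 = 8.143.

8.1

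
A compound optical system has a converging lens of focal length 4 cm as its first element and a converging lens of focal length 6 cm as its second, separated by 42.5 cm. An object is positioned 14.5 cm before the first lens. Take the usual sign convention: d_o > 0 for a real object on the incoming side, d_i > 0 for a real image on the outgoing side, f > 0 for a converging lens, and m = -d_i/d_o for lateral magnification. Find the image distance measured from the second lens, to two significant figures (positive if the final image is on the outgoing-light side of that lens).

7.2 cm

Lens 1: 1/d_i1 = 1/f_1 - 1/d_o1 = 1/4 - 1/14.5 = 0.18103 cm^-1, so d_i1 = 5.524 cm.
Object distance for lens 2: d_o2 = 42.5 - 5.524 = 36.976 cm.
Lens 2: 1/d_i2 = 1/f_2 - 1/d_o2 = 1/6 - 1/(36.976) = 0.13962 cm^-1, so d_i2 = 7.162 cm.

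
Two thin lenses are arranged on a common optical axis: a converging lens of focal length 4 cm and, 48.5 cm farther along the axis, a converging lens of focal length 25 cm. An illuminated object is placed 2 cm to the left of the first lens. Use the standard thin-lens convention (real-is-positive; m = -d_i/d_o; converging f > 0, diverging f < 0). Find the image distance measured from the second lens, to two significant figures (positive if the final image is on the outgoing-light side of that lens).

48 cm

Applying the thin-lens equation to the first lens, 1/4 = 1/2 + 1/d_i1, which gives d_i1 = -4.000 cm.
The intermediate image is virtual, 4.000 cm to the left of lens 1, so d_o2 = L - d_i1 = 48.5 - (-4.000) = 52.500 cm.
Applying the thin-lens equation again with f_2 = 25 cm and d_o2 = 52.500 cm gives d_i2 = 47.727 cm.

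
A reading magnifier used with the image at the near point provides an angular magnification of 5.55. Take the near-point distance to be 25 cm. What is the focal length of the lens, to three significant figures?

5.49 cm

For the image at the near point, M = 1 + D/f.
f = D/(M - 1) = 25/(5.55 - 1) = 5.495 cm.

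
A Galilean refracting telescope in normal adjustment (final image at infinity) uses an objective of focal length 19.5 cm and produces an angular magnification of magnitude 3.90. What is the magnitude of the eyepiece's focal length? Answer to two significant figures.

|M| = f_obj/|f_eye|, so |f_eye| = f_obj/|M| = 19.5/3.9 = 5.000 cm.
(The eyepiece is diverging, so its signed focal length is -5.000 cm.)

5.0 cm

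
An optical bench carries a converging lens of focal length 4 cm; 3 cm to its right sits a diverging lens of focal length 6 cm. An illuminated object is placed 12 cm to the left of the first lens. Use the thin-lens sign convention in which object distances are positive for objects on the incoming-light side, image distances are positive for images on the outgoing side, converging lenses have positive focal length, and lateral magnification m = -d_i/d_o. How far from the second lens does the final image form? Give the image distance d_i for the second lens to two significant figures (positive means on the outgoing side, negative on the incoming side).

6.0 cm

Lens 1: 1/d_i1 = 1/f_1 - 1/d_o1 = 1/4 - 1/12 = 0.16667 cm^-1, so d_i1 = 6.000 cm.
This image would form 6.000 cm past lens 1, i.e. 3.000 cm beyond lens 2, so it is a virtual object for lens 2: d_o2 = 3 - 6.000 = -3.000 cm.
Lens 2: 1/d_i2 = 1/f_2 - 1/d_o2 = 1/(-6) - 1/(-3.000) = 0.16667 cm^-1, so d_i2 = 6.000 cm.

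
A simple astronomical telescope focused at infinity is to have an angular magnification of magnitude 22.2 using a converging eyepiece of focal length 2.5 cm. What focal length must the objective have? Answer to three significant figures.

55.5 cm

|M| = f_obj/|f_eye|, so f_obj = |M| x |f_eye| = 22.2 x 2.5 = 55.500 cm.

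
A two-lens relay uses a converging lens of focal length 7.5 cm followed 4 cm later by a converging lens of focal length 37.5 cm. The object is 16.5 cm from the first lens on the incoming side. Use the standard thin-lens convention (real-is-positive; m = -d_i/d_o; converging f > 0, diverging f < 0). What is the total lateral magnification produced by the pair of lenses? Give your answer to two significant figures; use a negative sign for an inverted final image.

-0.66

Lens 1: 1/d_i1 = 1/f_1 - 1/d_o1 = 1/7.5 - 1/16.5 = 0.07273 cm^-1, so d_i1 = 13.750 cm.
m_1 = -(13.750)/16.5 = -0.8333.
Since 13.750 cm > 4 cm, the first image lies past the second lens and serves as a virtual object: d_o2 = L - d_i1 = -9.750 cm.
Lens 2: 1/d_i2 = 1/f_2 - 1/d_o2 = 1/37.5 - 1/(-9.750) = 0.12923 cm^-1, so d_i2 = 7.738 cm.
m_2 = -(7.738)/(-9.750) = 0.7937.
Overall magnification: m = m_1 m_2 = -0.6614.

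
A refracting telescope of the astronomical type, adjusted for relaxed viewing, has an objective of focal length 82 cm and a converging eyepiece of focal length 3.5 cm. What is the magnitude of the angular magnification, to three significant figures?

|M| = f_obj/|f_eye| = 82/3.5 = 23.429.

23.4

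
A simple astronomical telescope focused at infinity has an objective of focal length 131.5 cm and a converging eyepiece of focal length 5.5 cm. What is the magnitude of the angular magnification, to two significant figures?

|M| = f_obj/|f_eye| = 131.5/5.5 = 23.909.

24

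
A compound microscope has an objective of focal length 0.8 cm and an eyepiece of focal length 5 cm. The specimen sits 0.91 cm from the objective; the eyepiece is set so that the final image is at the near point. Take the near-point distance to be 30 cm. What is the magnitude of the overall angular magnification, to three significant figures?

50.9

Objective: 1/d_i = 1/f_obj - 1/d_o = 1/0.8 - 1/0.91 = 0.15110 cm^-1, so d_i = 6.618 cm.
m_obj = -d_i/d_o = -6.618/0.91 = -7.273.
Eyepiece angular magnification (image at near point): M_eye = 1 + D/f_e = 1 + 30/5 = 7.000.
Overall M = m_obj x M_eye = (-7.273)(7.000) = -50.91.
|M| = 50.91.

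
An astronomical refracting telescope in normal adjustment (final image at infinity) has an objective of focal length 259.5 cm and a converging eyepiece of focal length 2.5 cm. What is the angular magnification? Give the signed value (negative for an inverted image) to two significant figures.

M = -f_obj/f_eye = -259.5/(2.5) = -103.800.

-100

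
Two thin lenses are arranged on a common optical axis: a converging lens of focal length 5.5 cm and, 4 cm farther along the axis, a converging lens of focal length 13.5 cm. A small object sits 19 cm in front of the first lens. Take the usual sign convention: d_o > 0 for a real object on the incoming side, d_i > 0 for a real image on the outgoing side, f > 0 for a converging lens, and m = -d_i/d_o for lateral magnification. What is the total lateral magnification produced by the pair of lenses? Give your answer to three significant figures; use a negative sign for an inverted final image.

First lens: d_i1 = 1/(1/5.5 - 1/19) = 7.741 cm.
m_1 = -(7.741)/19 = -0.4074.
This image would form 7.741 cm past lens 1, i.e. 3.741 cm beyond lens 2, so it is a virtual object for lens 2: d_o2 = 4 - 7.741 = -3.741 cm.
Second lens: d_i2 = 1/(1/13.5 - 1/(-3.741)) = 2.929 cm.
m_2 = -(2.929)/(-3.741) = 0.7830.
Overall magnification: m = m_1 m_2 = -0.3190.

-0.319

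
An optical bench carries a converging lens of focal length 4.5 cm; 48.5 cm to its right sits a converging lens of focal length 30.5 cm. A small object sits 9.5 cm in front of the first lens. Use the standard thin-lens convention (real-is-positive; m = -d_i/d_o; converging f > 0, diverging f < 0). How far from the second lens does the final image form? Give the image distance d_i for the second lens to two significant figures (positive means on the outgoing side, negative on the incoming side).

First lens: d_i1 = 1/(1/4.5 - 1/9.5) = 8.550 cm.
The intermediate image is 8.550 cm to the right of lens 1, so d_o2 = L - d_i1 = 48.5 - 8.550 = 39.950 cm.
Second lens: d_i2 = 1/(1/30.5 - 1/(39.950)) = 128.939 cm.

130 cm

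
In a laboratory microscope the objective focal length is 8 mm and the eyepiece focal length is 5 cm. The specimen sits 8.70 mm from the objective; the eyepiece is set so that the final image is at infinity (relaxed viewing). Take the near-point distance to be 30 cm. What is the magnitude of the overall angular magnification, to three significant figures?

68.6

Convert to cm: f_obj = 8 mm = 0.8 cm; d_o = 8.70 mm = 0.87 cm.
Objective: 1/d_i = 1/f_obj - 1/d_o = 1/0.8 - 1/0.87 = 0.10057 cm^-1, so d_i = 9.943 cm.
m_obj = -d_i/d_o = -9.943/0.87 = -11.429.
Eyepiece angular magnification (image at infinity): M_eye = D/f_e = 30/5 = 6.000.
Overall M = m_obj x M_eye = (-11.429)(6.000) = -68.57.
|M| = 68.57.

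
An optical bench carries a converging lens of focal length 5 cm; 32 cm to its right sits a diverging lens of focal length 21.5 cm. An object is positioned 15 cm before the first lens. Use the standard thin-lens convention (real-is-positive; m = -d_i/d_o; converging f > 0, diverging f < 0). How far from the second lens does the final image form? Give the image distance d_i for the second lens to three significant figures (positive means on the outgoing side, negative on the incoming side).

-11.5 cm

Lens 1: 1/d_i1 = 1/f_1 - 1/d_o1 = 1/5 - 1/15 = 0.13333 cm^-1, so d_i1 = 7.500 cm.
That image sits 24.500 cm in front of the second lens, so d_o2 = 24.500 cm.
Lens 2: 1/d_i2 = 1/f_2 - 1/d_o2 = 1/(-21.5) - 1/(24.500) = -0.08733 cm^-1, so d_i2 = -11.451 cm.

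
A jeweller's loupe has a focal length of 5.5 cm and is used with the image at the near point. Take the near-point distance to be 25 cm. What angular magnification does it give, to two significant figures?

5.5

M = 1 + D/f = 1 + 25/5.5 = 5.545.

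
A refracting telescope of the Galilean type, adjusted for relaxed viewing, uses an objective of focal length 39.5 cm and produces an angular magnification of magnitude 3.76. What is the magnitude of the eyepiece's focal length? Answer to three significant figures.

10.5 cm

|M| = f_obj/|f_eye|, so |f_eye| = f_obj/|M| = 39.5/3.76 = 10.505 cm.
(The eyepiece is diverging, so its signed focal length is -10.505 cm.)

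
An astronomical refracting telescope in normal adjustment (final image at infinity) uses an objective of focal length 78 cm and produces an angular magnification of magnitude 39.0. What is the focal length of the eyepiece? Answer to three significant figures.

2.00 cm

|M| = f_obj/f_eye, so f_eye = f_obj/|M| = 78/39.0 = 2.000 cm.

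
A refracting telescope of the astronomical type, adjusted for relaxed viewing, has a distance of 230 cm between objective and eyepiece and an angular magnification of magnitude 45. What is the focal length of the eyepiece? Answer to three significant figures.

5.00 cm

In normal adjustment the tube length equals f_obj + f_eye and |M| = f_obj/f_eye.
So f_obj = 45 f_eye and 45 f_eye + f_eye = 230 cm, giving f_eye = 230/46 = 5.000 cm and f_obj = 225.000 cm.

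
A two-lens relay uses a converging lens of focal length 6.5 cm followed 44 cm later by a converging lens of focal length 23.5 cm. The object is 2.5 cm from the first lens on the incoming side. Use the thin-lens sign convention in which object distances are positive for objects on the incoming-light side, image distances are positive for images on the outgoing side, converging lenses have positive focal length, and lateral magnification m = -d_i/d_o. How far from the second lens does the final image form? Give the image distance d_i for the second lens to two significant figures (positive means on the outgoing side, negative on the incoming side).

46 cm

Lens 1: 1/d_i1 = 1/f_1 - 1/d_o1 = 1/6.5 - 1/2.5 = -0.24615 cm^-1, so d_i1 = -4.062 cm.
With d_i1 < 0 the first image is virtual and lies on the object side; the object distance for lens 2 is d_o2 = 44 - (-4.062) = 48.062 cm.
Lens 2: 1/d_i2 = 1/f_2 - 1/d_o2 = 1/23.5 - 1/(48.062) = 0.02175 cm^-1, so d_i2 = 45.983 cm.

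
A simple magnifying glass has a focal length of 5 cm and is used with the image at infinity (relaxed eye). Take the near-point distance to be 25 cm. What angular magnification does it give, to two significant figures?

5.0

M = D/f = 25/5 = 5.000.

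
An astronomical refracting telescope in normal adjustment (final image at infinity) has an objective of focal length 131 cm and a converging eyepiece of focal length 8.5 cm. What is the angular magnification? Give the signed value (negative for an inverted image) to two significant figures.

-15

M = -f_obj/f_eye = -131/(8.5) = -15.412.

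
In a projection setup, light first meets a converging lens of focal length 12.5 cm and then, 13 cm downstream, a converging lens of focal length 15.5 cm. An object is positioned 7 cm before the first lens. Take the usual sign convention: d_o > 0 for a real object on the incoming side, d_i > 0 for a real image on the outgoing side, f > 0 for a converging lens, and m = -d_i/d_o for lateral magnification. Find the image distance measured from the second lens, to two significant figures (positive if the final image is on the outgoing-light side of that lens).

33 cm

First lens: d_i1 = 1/(1/12.5 - 1/7) = -15.909 cm.
With d_i1 < 0 the first image is virtual and lies on the object side; the object distance for lens 2 is d_o2 = 13 - (-15.909) = 28.909 cm.
Second lens: d_i2 = 1/(1/15.5 - 1/(28.909)) = 33.417 cm.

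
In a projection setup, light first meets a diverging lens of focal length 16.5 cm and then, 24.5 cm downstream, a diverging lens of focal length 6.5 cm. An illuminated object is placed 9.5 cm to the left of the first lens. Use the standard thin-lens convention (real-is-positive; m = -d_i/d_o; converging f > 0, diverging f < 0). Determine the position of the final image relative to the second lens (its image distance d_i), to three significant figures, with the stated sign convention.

-5.36 cm

Applying the thin-lens equation to the first lens, 1/(-16.5) = 1/9.5 + 1/d_i1, which gives d_i1 = -6.029 cm.
With d_i1 < 0 the first image is virtual and lies on the object side; the object distance for lens 2 is d_o2 = 24.5 - (-6.029) = 30.529 cm.
Applying the thin-lens equation again with f_2 = -6.5 cm and d_o2 = 30.529 cm gives d_i2 = -5.359 cm.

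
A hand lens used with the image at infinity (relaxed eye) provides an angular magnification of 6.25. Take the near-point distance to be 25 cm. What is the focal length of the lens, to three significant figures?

4.00 cm

For the image at infinity, M = D/f.
f = D/M = 25/6.25 = 4.000 cm.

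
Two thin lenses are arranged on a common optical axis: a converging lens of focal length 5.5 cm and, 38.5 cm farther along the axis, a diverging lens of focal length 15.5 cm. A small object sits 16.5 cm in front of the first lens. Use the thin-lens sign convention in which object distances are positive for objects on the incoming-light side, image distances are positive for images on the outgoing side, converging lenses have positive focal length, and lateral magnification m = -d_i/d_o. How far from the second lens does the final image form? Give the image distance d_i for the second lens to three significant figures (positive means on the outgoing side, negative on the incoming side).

-10.2 cm

Applying the thin-lens equation to the first lens, 1/5.5 = 1/16.5 + 1/d_i1, which gives d_i1 = 8.250 cm.
Object distance for lens 2: d_o2 = 38.5 - 8.250 = 30.250 cm.
Applying the thin-lens equation again with f_2 = -15.5 cm and d_o2 = 30.250 cm gives d_i2 = -10.249 cm.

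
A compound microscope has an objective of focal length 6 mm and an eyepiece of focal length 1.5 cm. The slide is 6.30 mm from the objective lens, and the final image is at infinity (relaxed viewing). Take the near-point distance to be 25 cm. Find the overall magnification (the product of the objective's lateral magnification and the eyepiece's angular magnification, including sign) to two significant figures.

Convert to cm: f_obj = 6 mm = 0.6 cm; d_o = 6.30 mm = 0.63 cm.
Objective: 1/d_i = 1/f_obj - 1/d_o = 1/0.6 - 1/0.63 = 0.07937 cm^-1, so d_i = 12.600 cm.
m_obj = -d_i/d_o = -12.600/0.63 = -20.000.
Eyepiece angular magnification (image at infinity): M_eye = D/f_e = 25/1.5 = 16.667.
Overall M = m_obj x M_eye = (-20.000)(16.667) = -333.33.

-330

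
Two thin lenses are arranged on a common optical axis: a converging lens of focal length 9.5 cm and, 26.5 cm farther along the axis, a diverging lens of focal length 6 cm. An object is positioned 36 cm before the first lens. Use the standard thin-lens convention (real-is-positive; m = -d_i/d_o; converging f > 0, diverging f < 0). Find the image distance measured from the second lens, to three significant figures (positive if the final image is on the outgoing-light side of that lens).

-4.16 cm

Lens 1: 1/d_i1 = 1/f_1 - 1/d_o1 = 1/9.5 - 1/36 = 0.07749 cm^-1, so d_i1 = 12.906 cm.
That image sits 13.594 cm in front of the second lens, so d_o2 = 13.594 cm.
Lens 2: 1/d_i2 = 1/f_2 - 1/d_o2 = 1/(-6) - 1/(13.594) = -0.24023 cm^-1, so d_i2 = -4.163 cm.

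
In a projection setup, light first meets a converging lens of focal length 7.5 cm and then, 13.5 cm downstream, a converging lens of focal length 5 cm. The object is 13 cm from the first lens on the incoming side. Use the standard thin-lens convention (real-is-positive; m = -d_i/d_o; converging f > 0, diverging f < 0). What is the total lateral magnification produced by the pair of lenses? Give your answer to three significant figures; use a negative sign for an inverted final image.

-0.739

Applying the thin-lens equation to the first lens, 1/7.5 = 1/13 + 1/d_i1, which gives d_i1 = 17.727 cm.
Its lateral magnification is m_1 = -d_i1/d_o1 = -(17.727)/13 = -1.3636.
Since 17.727 cm > 13.5 cm, the first image lies past the second lens and serves as a virtual object: d_o2 = L - d_i1 = -4.227 cm.
Applying the thin-lens equation again with f_2 = 5 cm and d_o2 = -4.227 cm gives d_i2 = 2.291 cm.
m_2 = -(2.291)/(-4.227) = 0.5419.
The system's lateral magnification is m_1 m_2 = (-1.3636)(0.5419) = -0.7389.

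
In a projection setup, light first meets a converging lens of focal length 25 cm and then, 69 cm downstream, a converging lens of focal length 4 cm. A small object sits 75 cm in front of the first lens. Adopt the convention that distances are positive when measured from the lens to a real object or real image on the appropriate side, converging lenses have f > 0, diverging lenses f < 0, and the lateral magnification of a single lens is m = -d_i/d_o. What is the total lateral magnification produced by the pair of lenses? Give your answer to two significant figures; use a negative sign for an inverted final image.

First lens: d_i1 = 1/(1/25 - 1/75) = 37.500 cm.
m_1 = -(37.500)/75 = -0.5000.
The intermediate image is 37.500 cm to the right of lens 1, so d_o2 = L - d_i1 = 69 - 37.500 = 31.500 cm.
Second lens: d_i2 = 1/(1/4 - 1/(31.500)) = 4.582 cm.
m_2 = -(4.582)/(31.500) = -0.1455.
Overall magnification: m = m_1 m_2 = 0.0727.

0.073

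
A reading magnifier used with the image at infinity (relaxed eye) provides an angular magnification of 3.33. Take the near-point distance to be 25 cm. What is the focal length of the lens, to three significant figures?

For the image at infinity, M = D/f.
f = D/M = 25/3.33 = 7.508 cm.

7.51 cm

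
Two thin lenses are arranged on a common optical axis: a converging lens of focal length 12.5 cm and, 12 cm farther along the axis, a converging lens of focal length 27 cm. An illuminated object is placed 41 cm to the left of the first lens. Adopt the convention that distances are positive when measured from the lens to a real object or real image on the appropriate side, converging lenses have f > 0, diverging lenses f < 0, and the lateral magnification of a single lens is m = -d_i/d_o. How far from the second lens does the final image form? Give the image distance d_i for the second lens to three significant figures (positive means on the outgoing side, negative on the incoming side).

Lens 1: 1/d_i1 = 1/f_1 - 1/d_o1 = 1/12.5 - 1/41 = 0.05561 cm^-1, so d_i1 = 17.982 cm.
Since 17.982 cm > 12 cm, the first image lies past the second lens and serves as a virtual object: d_o2 = L - d_i1 = -5.982 cm.
Lens 2: 1/d_i2 = 1/f_2 - 1/d_o2 = 1/27 - 1/(-5.982) = 0.20419 cm^-1, so d_i2 = 4.897 cm.

4.90 cm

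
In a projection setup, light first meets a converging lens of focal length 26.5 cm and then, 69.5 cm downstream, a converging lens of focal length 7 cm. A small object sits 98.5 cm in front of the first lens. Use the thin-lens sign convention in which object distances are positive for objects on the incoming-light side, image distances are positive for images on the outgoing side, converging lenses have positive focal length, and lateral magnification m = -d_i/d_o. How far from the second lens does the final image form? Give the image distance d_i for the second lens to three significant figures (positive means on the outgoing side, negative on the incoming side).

8.87 cm

First lens: d_i1 = 1/(1/26.5 - 1/98.5) = 36.253 cm.
Object distance for lens 2: d_o2 = 69.5 - 36.253 = 33.247 cm.
Second lens: d_i2 = 1/(1/7 - 1/(33.247)) = 8.867 cm.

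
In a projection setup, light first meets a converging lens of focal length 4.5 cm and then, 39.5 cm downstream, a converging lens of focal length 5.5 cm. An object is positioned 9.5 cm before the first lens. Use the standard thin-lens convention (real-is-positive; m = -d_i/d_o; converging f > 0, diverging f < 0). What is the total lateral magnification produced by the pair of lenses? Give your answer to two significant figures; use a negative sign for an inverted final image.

0.19

First lens: d_i1 = 1/(1/4.5 - 1/9.5) = 8.550 cm.
m_1 = -(8.550)/9.5 = -0.9000.
That image sits 30.950 cm in front of the second lens, so d_o2 = 30.950 cm.
Second lens: d_i2 = 1/(1/5.5 - 1/(30.950)) = 6.689 cm.
m_2 = -(6.689)/(30.950) = -0.2161.
Overall magnification: m = m_1 m_2 = 0.1945.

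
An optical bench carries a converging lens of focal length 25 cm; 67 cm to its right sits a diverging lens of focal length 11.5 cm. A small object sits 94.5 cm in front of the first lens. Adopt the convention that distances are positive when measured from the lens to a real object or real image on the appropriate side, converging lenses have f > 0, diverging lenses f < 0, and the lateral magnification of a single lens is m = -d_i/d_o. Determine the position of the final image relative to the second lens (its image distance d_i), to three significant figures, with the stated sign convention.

-8.53 cm

First lens: d_i1 = 1/(1/25 - 1/94.5) = 33.993 cm.
Object distance for lens 2: d_o2 = 67 - 33.993 = 33.007 cm.
Second lens: d_i2 = 1/(1/(-11.5) - 1/(33.007)) = -8.529 cm.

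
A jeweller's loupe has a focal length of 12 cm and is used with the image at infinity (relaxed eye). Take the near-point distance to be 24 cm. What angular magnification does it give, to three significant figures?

M = D/f = 24/12 = 2.000.

2.00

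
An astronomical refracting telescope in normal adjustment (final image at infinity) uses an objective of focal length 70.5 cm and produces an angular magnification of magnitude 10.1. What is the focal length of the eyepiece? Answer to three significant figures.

6.98 cm

|M| = f_obj/f_eye, so f_eye = f_obj/|M| = 70.5/10.1 = 6.980 cm.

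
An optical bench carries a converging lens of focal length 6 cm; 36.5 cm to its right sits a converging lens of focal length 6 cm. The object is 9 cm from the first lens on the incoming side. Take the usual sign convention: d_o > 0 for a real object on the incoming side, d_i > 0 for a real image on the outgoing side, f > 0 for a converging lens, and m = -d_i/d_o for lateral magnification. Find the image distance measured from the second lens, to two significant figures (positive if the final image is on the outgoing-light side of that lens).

First lens: d_i1 = 1/(1/6 - 1/9) = 18.000 cm.
Object distance for lens 2: d_o2 = 36.5 - 18.000 = 18.500 cm.
Second lens: d_i2 = 1/(1/6 - 1/(18.500)) = 8.880 cm.

8.9 cm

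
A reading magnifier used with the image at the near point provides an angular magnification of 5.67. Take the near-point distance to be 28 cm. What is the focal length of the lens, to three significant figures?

6.00 cm

For the image at the near point, M = 1 + D/f.
f = D/(M - 1) = 28/(5.67 - 1) = 5.996 cm.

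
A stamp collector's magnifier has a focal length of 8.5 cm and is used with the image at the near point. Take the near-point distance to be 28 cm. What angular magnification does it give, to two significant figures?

M = 1 + D/f = 1 + 28/8.5 = 4.294.

4.3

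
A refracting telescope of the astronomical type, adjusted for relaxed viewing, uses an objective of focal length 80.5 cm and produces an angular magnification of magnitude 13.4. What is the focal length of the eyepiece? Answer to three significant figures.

|M| = f_obj/f_eye, so f_eye = f_obj/|M| = 80.5/13.4 = 6.007 cm.

6.01 cm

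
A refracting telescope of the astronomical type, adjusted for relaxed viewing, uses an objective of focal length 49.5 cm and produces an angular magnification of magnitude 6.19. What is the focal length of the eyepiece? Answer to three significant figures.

8.00 cm

|M| = f_obj/f_eye, so f_eye = f_obj/|M| = 49.5/6.19 = 7.997 cm.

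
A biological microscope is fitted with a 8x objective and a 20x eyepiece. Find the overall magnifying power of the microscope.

160

The overall magnification of a compound microscope is the product of the objective and eyepiece magnifications:
M = M_obj x M_eye = 8 x 20 = 160.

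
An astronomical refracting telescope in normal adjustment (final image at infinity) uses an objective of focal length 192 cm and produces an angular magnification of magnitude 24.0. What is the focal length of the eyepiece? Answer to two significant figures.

8.0 cm

|M| = f_obj/f_eye, so f_eye = f_obj/|M| = 192/24.0 = 8.000 cm.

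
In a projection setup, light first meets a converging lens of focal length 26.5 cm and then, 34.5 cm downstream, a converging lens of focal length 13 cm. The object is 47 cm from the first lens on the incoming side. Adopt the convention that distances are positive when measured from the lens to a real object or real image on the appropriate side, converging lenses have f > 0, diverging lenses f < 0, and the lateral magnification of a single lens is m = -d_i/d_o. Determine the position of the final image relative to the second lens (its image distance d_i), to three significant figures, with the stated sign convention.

8.69 cm

Lens 1: 1/d_i1 = 1/f_1 - 1/d_o1 = 1/26.5 - 1/47 = 0.01646 cm^-1, so d_i1 = 60.756 cm.
This image would form 60.756 cm past lens 1, i.e. 26.256 cm beyond lens 2, so it is a virtual object for lens 2: d_o2 = 34.5 - 60.756 = -26.256 cm.
Lens 2: 1/d_i2 = 1/f_2 - 1/d_o2 = 1/13 - 1/(-26.256) = 0.11501 cm^-1, so d_i2 = 8.695 cm.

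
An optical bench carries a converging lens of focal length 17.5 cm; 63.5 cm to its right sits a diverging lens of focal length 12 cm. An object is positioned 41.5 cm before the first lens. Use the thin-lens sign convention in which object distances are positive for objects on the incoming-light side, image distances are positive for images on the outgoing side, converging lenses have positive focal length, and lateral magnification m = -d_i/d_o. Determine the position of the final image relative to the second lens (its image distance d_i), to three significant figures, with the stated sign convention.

-8.82 cm

Lens 1: 1/d_i1 = 1/f_1 - 1/d_o1 = 1/17.5 - 1/41.5 = 0.03305 cm^-1, so d_i1 = 30.260 cm.
That image sits 33.240 cm in front of the second lens, so d_o2 = 33.240 cm.
Lens 2: 1/d_i2 = 1/f_2 - 1/d_o2 = 1/(-12) - 1/(33.240) = -0.11342 cm^-1, so d_i2 = -8.817 cm.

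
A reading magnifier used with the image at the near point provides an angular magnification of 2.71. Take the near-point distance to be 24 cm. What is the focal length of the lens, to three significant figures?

14.0 cm

For the image at the near point, M = 1 + D/f.
f = D/(M - 1) = 24/(2.71 - 1) = 14.035 cm.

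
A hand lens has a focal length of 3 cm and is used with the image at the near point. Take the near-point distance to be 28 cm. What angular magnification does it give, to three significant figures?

M = 1 + D/f = 1 + 28/3 = 10.333.

10.3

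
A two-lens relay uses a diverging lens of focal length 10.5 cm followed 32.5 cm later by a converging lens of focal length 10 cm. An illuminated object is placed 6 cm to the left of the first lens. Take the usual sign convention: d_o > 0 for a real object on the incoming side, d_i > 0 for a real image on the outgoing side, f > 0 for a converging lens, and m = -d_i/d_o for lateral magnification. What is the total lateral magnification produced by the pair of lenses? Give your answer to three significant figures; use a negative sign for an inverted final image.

-0.242

First lens: d_i1 = 1/(1/(-10.5) - 1/6) = -3.818 cm.
m_1 = -(-3.818)/6 = 0.6364.
With d_i1 < 0 the first image is virtual and lies on the object side; the object distance for lens 2 is d_o2 = 32.5 - (-3.818) = 36.318 cm.
Second lens: d_i2 = 1/(1/10 - 1/(36.318)) = 13.800 cm.
m_2 = -(13.800)/(36.318) = -0.3800.
The system's lateral magnification is m_1 m_2 = (0.6364)(-0.3800) = -0.2418.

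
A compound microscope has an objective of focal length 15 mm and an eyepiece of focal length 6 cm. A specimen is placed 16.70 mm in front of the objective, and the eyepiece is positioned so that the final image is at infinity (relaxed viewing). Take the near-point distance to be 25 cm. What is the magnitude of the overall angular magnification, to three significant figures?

Convert to cm: f_obj = 15 mm = 1.5 cm; d_o = 16.70 mm = 1.67 cm.
Objective: 1/d_i = 1/f_obj - 1/d_o = 1/1.5 - 1/1.67 = 0.06786 cm^-1, so d_i = 14.735 cm.
m_obj = -d_i/d_o = -14.735/1.67 = -8.824.
Eyepiece angular magnification (image at infinity): M_eye = D/f_e = 25/6 = 4.167.
Overall M = m_obj x M_eye = (-8.824)(4.167) = -36.76.
|M| = 36.76.

36.8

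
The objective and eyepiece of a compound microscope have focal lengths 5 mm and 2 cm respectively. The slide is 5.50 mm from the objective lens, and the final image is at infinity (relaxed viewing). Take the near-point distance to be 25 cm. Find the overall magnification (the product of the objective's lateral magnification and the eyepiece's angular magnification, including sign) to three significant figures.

Convert to cm: f_obj = 5 mm = 0.5 cm; d_o = 5.50 mm = 0.55 cm.
Objective: 1/d_i = 1/f_obj - 1/d_o = 1/0.5 - 1/0.55 = 0.18182 cm^-1, so d_i = 5.500 cm.
m_obj = -d_i/d_o = -5.500/0.55 = -10.000.
Eyepiece angular magnification (image at infinity): M_eye = D/f_e = 25/2 = 12.500.
Overall M = m_obj x M_eye = (-10.000)(12.500) = -125.00.

-125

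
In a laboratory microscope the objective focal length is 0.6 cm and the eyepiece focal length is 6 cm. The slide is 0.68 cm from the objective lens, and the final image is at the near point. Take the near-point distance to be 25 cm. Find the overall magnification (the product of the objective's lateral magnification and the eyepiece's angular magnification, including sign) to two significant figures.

-39

Objective: 1/d_i = 1/f_obj - 1/d_o = 1/0.6 - 1/0.68 = 0.19608 cm^-1, so d_i = 5.100 cm.
m_obj = -d_i/d_o = -5.100/0.68 = -7.500.
Eyepiece angular magnification (image at near point): M_eye = 1 + D/f_e = 1 + 25/6 = 5.167.
Overall M = m_obj x M_eye = (-7.500)(5.167) = -38.75.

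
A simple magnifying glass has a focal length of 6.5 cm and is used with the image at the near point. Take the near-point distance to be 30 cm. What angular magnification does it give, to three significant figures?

M = 1 + D/f = 1 + 30/6.5 = 5.615.

5.62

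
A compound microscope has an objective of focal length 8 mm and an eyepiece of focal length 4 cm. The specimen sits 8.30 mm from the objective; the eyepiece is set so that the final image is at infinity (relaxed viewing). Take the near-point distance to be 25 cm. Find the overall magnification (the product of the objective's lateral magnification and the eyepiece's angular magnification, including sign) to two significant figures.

-170

Convert to cm: f_obj = 8 mm = 0.8 cm; d_o = 8.30 mm = 0.83 cm.
Objective: 1/d_i = 1/f_obj - 1/d_o = 1/0.8 - 1/0.83 = 0.04518 cm^-1, so d_i = 22.133 cm.
m_obj = -d_i/d_o = -22.133/0.83 = -26.667.
Eyepiece angular magnification (image at infinity): M_eye = D/f_e = 25/4 = 6.250.
Overall M = m_obj x M_eye = (-26.667)(6.250) = -166.67.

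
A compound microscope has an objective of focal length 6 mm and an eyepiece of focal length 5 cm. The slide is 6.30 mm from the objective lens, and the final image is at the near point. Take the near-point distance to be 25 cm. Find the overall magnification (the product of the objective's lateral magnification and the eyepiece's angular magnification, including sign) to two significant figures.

-120

Convert to cm: f_obj = 6 mm = 0.6 cm; d_o = 6.30 mm = 0.63 cm.
Objective: 1/d_i = 1/f_obj - 1/d_o = 1/0.6 - 1/0.63 = 0.07937 cm^-1, so d_i = 12.600 cm.
m_obj = -d_i/d_o = -12.600/0.63 = -20.000.
Eyepiece angular magnification (image at near point): M_eye = 1 + D/f_e = 1 + 25/5 = 6.000.
Overall M = m_obj x M_eye = (-20.000)(6.000) = -120.00.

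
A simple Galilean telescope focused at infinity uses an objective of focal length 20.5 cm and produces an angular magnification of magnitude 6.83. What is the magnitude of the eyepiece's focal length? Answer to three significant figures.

3.00 cm

|M| = f_obj/|f_eye|, so |f_eye| = f_obj/|M| = 20.5/6.83 = 3.001 cm.
(The eyepiece is diverging, so its signed focal length is -3.001 cm.)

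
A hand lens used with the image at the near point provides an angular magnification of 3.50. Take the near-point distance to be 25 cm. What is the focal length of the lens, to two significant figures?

10 cm

For the image at the near point, M = 1 + D/f.
f = D/(M - 1) = 25/(3.5 - 1) = 10.000 cm.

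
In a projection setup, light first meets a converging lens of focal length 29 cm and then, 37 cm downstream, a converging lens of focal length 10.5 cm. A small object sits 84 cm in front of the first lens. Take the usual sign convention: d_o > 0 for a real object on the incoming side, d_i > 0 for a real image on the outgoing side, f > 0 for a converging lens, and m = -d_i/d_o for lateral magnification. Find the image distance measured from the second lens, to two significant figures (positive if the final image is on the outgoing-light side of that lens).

First lens: d_i1 = 1/(1/29 - 1/84) = 44.291 cm.
This image would form 44.291 cm past lens 1, i.e. 7.291 cm beyond lens 2, so it is a virtual object for lens 2: d_o2 = 37 - 44.291 = -7.291 cm.
Second lens: d_i2 = 1/(1/10.5 - 1/(-7.291)) = 4.303 cm.

4.3 cm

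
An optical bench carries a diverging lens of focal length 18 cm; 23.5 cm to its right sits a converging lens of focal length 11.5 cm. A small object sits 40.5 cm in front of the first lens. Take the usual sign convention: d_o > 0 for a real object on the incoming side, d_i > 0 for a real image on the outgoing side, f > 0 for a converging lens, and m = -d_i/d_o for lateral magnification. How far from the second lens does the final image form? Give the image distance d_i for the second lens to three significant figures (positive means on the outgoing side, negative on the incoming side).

16.9 cm

Applying the thin-lens equation to the first lens, 1/(-18) = 1/40.5 + 1/d_i1, which gives d_i1 = -12.462 cm.
The intermediate image is virtual, 12.462 cm to the left of lens 1, so d_o2 = L - d_i1 = 23.5 - (-12.462) = 35.962 cm.
Applying the thin-lens equation again with f_2 = 11.5 cm and d_o2 = 35.962 cm gives d_i2 = 16.906 cm.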